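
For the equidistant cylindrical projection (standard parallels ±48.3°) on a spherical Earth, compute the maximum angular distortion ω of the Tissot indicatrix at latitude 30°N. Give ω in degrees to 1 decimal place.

In the equirectangular projection with standard parallel φ₀ = 48.3° (x = Rλ cos φ₀, y = Rφ), meridians are true-scale (h = 1) and the parallel scale is k = cos φ₀ / cos φ.
At 30°: h = 1.000, k = 0.7681; principal scales a = 1.000, b = 0.7681.
sin(ω/2) = (a − b)/(a + b) = 0.2319/1.768 = 0.1311, so ω = 2 arcsin(0.1311) ≈ 15.1°.

15.1°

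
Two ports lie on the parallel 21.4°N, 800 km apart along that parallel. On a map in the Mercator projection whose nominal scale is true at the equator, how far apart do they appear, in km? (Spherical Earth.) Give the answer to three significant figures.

859 km

Mercator is conformal, so the point scale is isotropic: h = k = sec φ = 1/cos φ.
Along the parallel, k = sec 21.4° = 1/0.9311 = 1.074.
Map distance = 800 × 1.074 ≈ 859 km.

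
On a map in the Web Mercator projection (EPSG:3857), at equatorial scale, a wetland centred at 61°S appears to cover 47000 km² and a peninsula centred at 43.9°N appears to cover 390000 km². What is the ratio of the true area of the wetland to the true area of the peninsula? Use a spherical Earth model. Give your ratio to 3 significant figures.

0.0546

Since Mercator area scale is 1/cos²φ, the true area equals the apparent area multiplied by cos²φ.
True area of wetland: 47000 × cos²(61°) = 47000 × 0.2350 = 11050 km².
True area of peninsula: 390000 × cos²(43.9°) = 390000 × 0.5192 = 202500 km².
Ratio = 11050 / 202500 ≈ 0.0546.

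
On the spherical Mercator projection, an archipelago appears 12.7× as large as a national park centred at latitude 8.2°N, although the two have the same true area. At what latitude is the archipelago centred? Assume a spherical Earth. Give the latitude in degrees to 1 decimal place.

For equal true areas on Mercator, apparent areas scale as sec²φ, so the ratio is cos²φ₂ / cos²φ₁.
cos²φ₂ / cos²φ₁ = 12.7  ⇒  cos φ₁ = cos 8.2° / √12.7 = 0.9898/3.564 = 0.2777.
φ₁ = arccos(0.2777) ≈ 73.9°.

73.9°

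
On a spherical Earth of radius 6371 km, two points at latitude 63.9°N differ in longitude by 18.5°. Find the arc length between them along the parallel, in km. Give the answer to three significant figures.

905 km

Arc length along a parallel = R cos φ · Δλ (with Δλ in radians).
= 6371 × cos 63.9° × (18.5° × π/180) = 6371 × 0.4399 × 0.3229 ≈ 905 km.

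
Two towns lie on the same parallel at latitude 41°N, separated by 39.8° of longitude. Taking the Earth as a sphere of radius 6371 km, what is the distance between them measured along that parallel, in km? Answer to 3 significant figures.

Arc length along a parallel = R cos φ · Δλ (with Δλ in radians).
= 6371 × cos 41° × (39.8° × π/180) = 6371 × 0.7547 × 0.6946 ≈ 3340 km.

3340 km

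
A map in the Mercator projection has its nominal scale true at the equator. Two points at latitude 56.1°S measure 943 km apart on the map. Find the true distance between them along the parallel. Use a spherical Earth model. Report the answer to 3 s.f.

526 km

The Mercator projection is conformal; its linear scale factor is the same in every direction and equals sec φ = 1/cos φ.
Along the parallel at 56.1°, map distances are exaggerated by k = sec 56.1° = 1.793.
True distance = 943 / 1.793 = 943 × cos 56.1° ≈ 526 km.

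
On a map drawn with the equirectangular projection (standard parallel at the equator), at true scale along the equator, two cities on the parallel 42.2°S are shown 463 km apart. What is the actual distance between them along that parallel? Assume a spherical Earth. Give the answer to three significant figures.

343 km

For the equirectangular projection with φ₀ = 0 (plate carrée), h = 1 along meridians and k = sec φ along parallels.
Along the parallel at 42.2°, map distances are exaggerated by k = sec 42.2° = 1.350.
True distance = 463 / 1.350 = 463 × cos 42.2° ≈ 343 km.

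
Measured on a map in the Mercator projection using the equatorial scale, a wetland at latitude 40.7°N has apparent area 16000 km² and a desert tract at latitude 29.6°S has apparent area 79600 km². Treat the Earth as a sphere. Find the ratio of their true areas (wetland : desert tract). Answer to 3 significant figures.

0.153

On Mercator the areal scale is sec²φ, so true area = apparent × cos²φ.
True area of wetland: 16000 × cos²(40.7°) = 16000 × 0.5748 = 9196 km².
True area of desert tract: 79600 × cos²(29.6°) = 79600 × 0.7560 = 60180 km².
Ratio = 9196 / 60180 ≈ 0.153.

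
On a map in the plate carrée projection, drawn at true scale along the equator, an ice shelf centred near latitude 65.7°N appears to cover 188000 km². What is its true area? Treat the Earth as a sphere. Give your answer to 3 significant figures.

Plate carrée maps x = Rλ, y = Rφ. The meridian scale is h = 1 and the parallel scale is k = 1/cos φ = sec φ.
Areal scale = h·k = 1 × sec φ; at 65.7°, h = 1.000, k = 2.430, so h·k = 2.430.
True area = apparent / (areal scale) = 188000 / 2.430 ≈ 77400 km².

77400 km²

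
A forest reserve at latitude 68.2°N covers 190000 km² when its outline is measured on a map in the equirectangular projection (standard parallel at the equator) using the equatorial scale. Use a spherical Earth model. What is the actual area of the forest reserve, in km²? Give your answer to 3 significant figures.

In the plate carrée (x = Rλ, y = Rφ), meridians are true-scale (h = 1) and parallels are stretched by k = sec φ.
Areal scale = h·k = 1 × sec φ; at 68.2°, h = 1.000, k = 2.693, so h·k = 2.693.
True area = apparent / (areal scale) = 190000 / 2.693 ≈ 70600 km².

70600 km²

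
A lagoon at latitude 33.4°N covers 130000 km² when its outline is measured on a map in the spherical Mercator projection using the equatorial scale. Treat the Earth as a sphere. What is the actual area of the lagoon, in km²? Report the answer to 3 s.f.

The Mercator projection is conformal; its linear scale factor is the same in every direction and equals sec φ = 1/cos φ.
Areal scale = k² = sec²φ = 1/cos²(33.4°) = 1/0.8348² = 1.435.
True area = apparent / (areal scale) = 130000 / 1.435 ≈ 90600 km².

90600 km²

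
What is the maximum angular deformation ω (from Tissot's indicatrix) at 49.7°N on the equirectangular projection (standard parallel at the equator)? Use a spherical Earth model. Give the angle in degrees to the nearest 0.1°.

For the equirectangular projection with φ₀ = 0 (plate carrée), h = 1 along meridians and k = sec φ along parallels.
At 49.7°: h = 1.000, k = 1.546; principal scales a = 1.546, b = 1.000.
sin(ω/2) = (a − b)/(a + b) = 0.5461/2.546 = 0.2145, so ω = 2 arcsin(0.2145) ≈ 24.8°.

24.8°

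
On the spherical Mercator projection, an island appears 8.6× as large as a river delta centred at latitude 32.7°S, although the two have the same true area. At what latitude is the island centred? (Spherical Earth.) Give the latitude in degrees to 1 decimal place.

On Mercator, (apparent₁)/(apparent₂) = sec²φ₁ / sec²φ₂ when true areas are equal.
cos²φ₂ / cos²φ₁ = 8.6  ⇒  cos φ₁ = cos 32.7° / √8.6 = 0.8415/2.933 = 0.2870.
φ₁ = arccos(0.2870) ≈ 73.3°.

73.3°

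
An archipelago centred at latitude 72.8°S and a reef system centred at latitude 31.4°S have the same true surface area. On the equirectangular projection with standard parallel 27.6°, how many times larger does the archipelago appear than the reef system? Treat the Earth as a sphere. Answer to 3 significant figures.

The equidistant cylindrical projection with φ₀ = 27.6° has h = 1 (meridians true) and k = cos φ₀ / cos φ along parallels.
Areal scale at 72.8°: h·k = 1.000 × 2.997 = 2.997.
Areal scale at 31.4°: h·k = 1.000 × 1.038 = 1.038.
Ratio = 2.997/1.038 ≈ 2.89.

2.89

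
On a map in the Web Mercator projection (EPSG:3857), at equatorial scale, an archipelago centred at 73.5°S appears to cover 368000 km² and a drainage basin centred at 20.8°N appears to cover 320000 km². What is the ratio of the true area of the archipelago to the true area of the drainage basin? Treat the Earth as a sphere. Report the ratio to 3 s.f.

On Mercator the areal scale is sec²φ, so true area = apparent × cos²φ.
True area of archipelago: 368000 × cos²(73.5°) = 368000 × 0.08066 = 29680 km².
True area of drainage basin: 320000 × cos²(20.8°) = 320000 × 0.8739 = 279600 km².
Ratio = 29680 / 279600 ≈ 0.106.

0.106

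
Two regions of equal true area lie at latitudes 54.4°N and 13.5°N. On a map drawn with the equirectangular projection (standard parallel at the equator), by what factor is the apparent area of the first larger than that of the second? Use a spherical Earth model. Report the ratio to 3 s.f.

1.67

For the equirectangular projection with φ₀ = 0 (plate carrée), h = 1 along meridians and k = sec φ along parallels.
Areal scale at 54.4°: h·k = 1.000 × 1.718 = 1.718.
Areal scale at 13.5°: h·k = 1.000 × 1.028 = 1.028.
Ratio = 1.718/1.028 ≈ 1.67.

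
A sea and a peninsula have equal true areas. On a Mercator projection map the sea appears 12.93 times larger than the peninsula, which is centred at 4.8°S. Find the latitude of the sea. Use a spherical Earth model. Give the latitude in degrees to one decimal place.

On Mercator, (apparent₁)/(apparent₂) = sec²φ₁ / sec²φ₂ when true areas are equal.
cos²φ₂ / cos²φ₁ = 12.93  ⇒  cos φ₁ = cos 4.8° / √12.93 = 0.9965/3.596 = 0.2771.
φ₁ = arccos(0.2771) ≈ 73.9°.

73.9°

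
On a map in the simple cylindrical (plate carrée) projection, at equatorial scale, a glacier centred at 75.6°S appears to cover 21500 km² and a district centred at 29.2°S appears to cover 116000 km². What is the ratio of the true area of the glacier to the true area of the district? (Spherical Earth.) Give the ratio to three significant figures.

Plate carrée has h = 1 and k = sec φ, giving areal scale sec φ; true area = (apparent area) · cos φ.
True area of glacier: 21500 × cos(75.6°) = 21500 × 0.2487 = 5347 km².
True area of district: 116000 × cos(29.2°) = 116000 × 0.8729 = 101300 km².
Ratio = 5347 / 101300 ≈ 0.0528.

0.0528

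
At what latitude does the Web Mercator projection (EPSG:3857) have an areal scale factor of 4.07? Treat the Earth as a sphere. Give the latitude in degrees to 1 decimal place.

60.3°

Mercator areal scale is sec²φ.
sec²φ = 4.07  ⇒  cos²φ = 0.2457  ⇒  cos φ = 0.4957.
φ = arccos(0.4957) ≈ 60.3°.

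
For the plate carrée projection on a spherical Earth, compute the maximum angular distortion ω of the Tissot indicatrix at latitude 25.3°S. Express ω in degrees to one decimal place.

5.8°

In the plate carrée (x = Rλ, y = Rφ), meridians are true-scale (h = 1) and parallels are stretched by k = sec φ.
At 25.3°: h = 1.000, k = 1.106; principal scales a = 1.106, b = 1.000.
sin(ω/2) = (a − b)/(a + b) = 0.1061/2.106 = 0.05037, so ω = 2 arcsin(0.05037) ≈ 5.8°.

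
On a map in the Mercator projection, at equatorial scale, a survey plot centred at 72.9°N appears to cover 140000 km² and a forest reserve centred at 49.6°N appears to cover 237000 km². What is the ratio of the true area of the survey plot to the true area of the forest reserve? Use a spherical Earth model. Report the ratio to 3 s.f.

On Mercator the areal scale is sec²φ, so true area = apparent × cos²φ.
True area of survey plot: 140000 × cos²(72.9°) = 140000 × 0.08646 = 12100 km².
True area of forest reserve: 237000 × cos²(49.6°) = 237000 × 0.4201 = 99550 km².
Ratio = 12100 / 99550 ≈ 0.122.

0.122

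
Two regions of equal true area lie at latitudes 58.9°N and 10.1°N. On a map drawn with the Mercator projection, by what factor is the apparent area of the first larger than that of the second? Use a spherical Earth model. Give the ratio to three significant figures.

Mercator areal scale is sec²φ.
At 58.9°: sec²(58.9°) = 1/0.5165² = 3.748.
At 10.1°: sec²(10.1°) = 1/0.9845² = 1.032.
Ratio = 3.748/1.032 = cos²(10.1°)/cos²(58.9°) ≈ 3.63.

3.63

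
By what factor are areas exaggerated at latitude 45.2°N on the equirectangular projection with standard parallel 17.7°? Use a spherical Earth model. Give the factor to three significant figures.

The equidistant cylindrical projection with φ₀ = 17.7° has h = 1 (meridians true) and k = cos φ₀ / cos φ along parallels.
Areal scale = h·k = 1 × cos φ₀ / cos φ; at 45.2°, h = 1.000, k = 1.352, so h·k = 1.352.

1.35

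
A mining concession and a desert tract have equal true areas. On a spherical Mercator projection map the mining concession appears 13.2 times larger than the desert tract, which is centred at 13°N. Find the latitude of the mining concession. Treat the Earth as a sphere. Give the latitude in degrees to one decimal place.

74.4°

For equal true areas on Mercator, apparent areas scale as sec²φ, so the ratio is cos²φ₂ / cos²φ₁.
cos²φ₂ / cos²φ₁ = 13.2  ⇒  cos φ₁ = cos 13° / √13.2 = 0.9744/3.633 = 0.2682.
φ₁ = arccos(0.2682) ≈ 74.4°.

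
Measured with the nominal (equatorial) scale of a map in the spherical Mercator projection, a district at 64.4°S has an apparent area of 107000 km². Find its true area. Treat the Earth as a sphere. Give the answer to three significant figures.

20000 km²

Mercator is conformal, so the point scale is isotropic: h = k = sec φ = 1/cos φ.
Areal scale = k² = sec²φ = 1/cos²(64.4°) = 1/0.4321² = 5.356.
True area = apparent / (areal scale) = 107000 / 5.356 ≈ 20000 km².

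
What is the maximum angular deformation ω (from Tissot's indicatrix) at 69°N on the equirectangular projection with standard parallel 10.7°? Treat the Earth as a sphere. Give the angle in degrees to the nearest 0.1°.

With standard parallel φ₀ = 10.7°, the equirectangular projection gives x = Rλ cos φ₀, y = Rφ, so h = 1 and k = cos 10.7° / cos φ.
At 69°: h = 1.000, k = 2.742; principal scales a = 2.742, b = 1.000.
sin(ω/2) = (a − b)/(a + b) = 1.742/3.742 = 0.4655, so ω = 2 arcsin(0.4655) ≈ 55.5°.

55.5°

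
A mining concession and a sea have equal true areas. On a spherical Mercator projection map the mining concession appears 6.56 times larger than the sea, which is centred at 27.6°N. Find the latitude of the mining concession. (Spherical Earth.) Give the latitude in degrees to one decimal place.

69.8°

On Mercator, (apparent₁)/(apparent₂) = sec²φ₁ / sec²φ₂ when true areas are equal.
cos²φ₂ / cos²φ₁ = 6.56  ⇒  cos φ₁ = cos 27.6° / √6.56 = 0.8862/2.561 = 0.3460.
φ₁ = arccos(0.3460) ≈ 69.8°.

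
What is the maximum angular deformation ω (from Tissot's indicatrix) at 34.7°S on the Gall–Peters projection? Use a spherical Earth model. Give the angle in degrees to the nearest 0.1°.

The Gall–Peters projection is cylindrical equal-area with φ₀ = 45°. Cylindrical equal-area (φ₀ = 45°): h = cos φ / cos 45° along meridians, k = cos 45° / cos φ along parallels; h·k = 1.
At 34.7°: h = 1.163, k = 0.8601; principal scales a = 1.163, b = 0.8601.
sin(ω/2) = (a − b)/(a + b) = 0.3026/2.023 = 0.1496, so ω = 2 arcsin(0.1496) ≈ 17.2°.

17.2°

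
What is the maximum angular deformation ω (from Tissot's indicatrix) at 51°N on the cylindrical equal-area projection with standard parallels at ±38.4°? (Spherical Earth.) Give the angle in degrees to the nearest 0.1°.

24.9°

For cylindrical equal-area with standard parallel φ₀, h = cos φ / cos φ₀ and k = cos φ₀ / cos φ, so h·k = 1.
At 51°: h = 0.8030, k = 1.245; principal scales a = 1.245, b = 0.8030.
sin(ω/2) = (a − b)/(a + b) = 0.4423/2.048 = 0.2159, so ω = 2 arcsin(0.2159) ≈ 24.9°.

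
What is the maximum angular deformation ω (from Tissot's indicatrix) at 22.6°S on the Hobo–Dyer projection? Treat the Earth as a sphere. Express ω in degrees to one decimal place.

17.3°

Hobo–Dyer is a cylindrical equal-area projection with standard parallels at ±37.5°. Cylindrical equal-area (φ₀ = 37.5°): h = cos φ / cos 37.5° along meridians, k = cos 37.5° / cos φ along parallels; h·k = 1.
At 22.6°: h = 1.164, k = 0.8593; principal scales a = 1.164, b = 0.8593.
sin(ω/2) = (a − b)/(a + b) = 0.3043/2.023 = 0.1504, so ω = 2 arcsin(0.1504) ≈ 17.3°.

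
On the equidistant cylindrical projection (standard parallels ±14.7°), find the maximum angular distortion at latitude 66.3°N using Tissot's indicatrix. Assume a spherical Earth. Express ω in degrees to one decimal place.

With standard parallel φ₀ = 14.7°, the equirectangular projection gives x = Rλ cos φ₀, y = Rφ, so h = 1 and k = cos 14.7° / cos φ.
At 66.3°: h = 1.000, k = 2.406; principal scales a = 2.406, b = 1.000.
sin(ω/2) = (a − b)/(a + b) = 1.406/3.406 = 0.4129, so ω = 2 arcsin(0.4129) ≈ 48.8°.

48.8°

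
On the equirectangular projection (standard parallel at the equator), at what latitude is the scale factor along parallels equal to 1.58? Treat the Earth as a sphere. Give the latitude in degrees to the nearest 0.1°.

50.7°

Plate carrée: h = 1, k = sec φ along parallels.
sec φ = 1.58  ⇒  cos φ = 0.6329  ⇒  φ ≈ 50.7°.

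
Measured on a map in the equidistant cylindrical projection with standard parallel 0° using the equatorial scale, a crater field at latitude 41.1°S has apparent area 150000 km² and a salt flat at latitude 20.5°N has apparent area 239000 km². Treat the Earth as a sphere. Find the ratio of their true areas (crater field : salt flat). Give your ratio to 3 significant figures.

On the plate carrée, areal scale = h·k = 1 × sec φ, so true area = apparent × cos φ.
True area of crater field: 150000 × cos(41.1°) = 150000 × 0.7536 = 113000 km².
True area of salt flat: 239000 × cos(20.5°) = 239000 × 0.9367 = 223900 km².
Ratio = 113000 / 223900 ≈ 0.505.

0.505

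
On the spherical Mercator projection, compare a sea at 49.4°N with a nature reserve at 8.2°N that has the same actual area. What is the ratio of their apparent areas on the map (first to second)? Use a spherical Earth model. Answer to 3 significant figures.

On Mercator, area is exaggerated by sec²φ = 1/cos²φ.
At 49.4°: sec²(49.4°) = 1/0.6508² = 2.361.
At 8.2°: sec²(8.2°) = 1/0.9898² = 1.021.
Ratio = 2.361/1.021 = cos²(8.2°)/cos²(49.4°) ≈ 2.31.

2.31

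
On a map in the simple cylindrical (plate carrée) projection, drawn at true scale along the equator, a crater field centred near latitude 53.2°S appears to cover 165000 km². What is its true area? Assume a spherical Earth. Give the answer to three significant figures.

98800 km²

Plate carrée maps x = Rλ, y = Rφ. The meridian scale is h = 1 and the parallel scale is k = 1/cos φ = sec φ.
Areal scale = h·k = 1 × sec φ; at 53.2°, h = 1.000, k = 1.669, so h·k = 1.669.
True area = apparent / (areal scale) = 165000 / 1.669 ≈ 98800 km².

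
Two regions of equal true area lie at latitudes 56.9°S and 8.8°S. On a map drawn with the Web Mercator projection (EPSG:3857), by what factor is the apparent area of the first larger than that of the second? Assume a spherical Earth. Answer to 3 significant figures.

3.27

On Mercator, area is exaggerated by sec²φ = 1/cos²φ.
At 56.9°: sec²(56.9°) = 1/0.5461² = 3.353.
At 8.8°: sec²(8.8°) = 1/0.9882² = 1.024.
Ratio = 3.353/1.024 = cos²(8.8°)/cos²(56.9°) ≈ 3.27.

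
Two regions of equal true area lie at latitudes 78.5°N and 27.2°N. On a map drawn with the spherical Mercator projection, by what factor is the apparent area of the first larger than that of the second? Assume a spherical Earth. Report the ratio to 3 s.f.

19.9

Mercator areal scale is sec²φ.
At 78.5°: sec²(78.5°) = 1/0.1994² = 25.16.
At 27.2°: sec²(27.2°) = 1/0.8894² = 1.264.
Ratio = 25.16/1.264 = cos²(27.2°)/cos²(78.5°) ≈ 19.9.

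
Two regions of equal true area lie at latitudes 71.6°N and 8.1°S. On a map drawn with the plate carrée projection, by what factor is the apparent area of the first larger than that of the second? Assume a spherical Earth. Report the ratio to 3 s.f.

3.14

In the plate carrée (x = Rλ, y = Rφ), meridians are true-scale (h = 1) and parallels are stretched by k = sec φ.
Areal scale at 71.6°: h·k = 1.000 × 3.168 = 3.168.
Areal scale at 8.1°: h·k = 1.000 × 1.010 = 1.010.
Ratio = 3.168/1.010 ≈ 3.14.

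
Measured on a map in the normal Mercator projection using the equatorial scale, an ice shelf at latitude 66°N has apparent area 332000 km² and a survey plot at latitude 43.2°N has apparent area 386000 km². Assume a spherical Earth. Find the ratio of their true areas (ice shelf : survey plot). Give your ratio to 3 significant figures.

Since Mercator area scale is 1/cos²φ, the true area equals the apparent area multiplied by cos²φ.
True area of ice shelf: 332000 × cos²(66°) = 332000 × 0.1654 = 54920 km².
True area of survey plot: 386000 × cos²(43.2°) = 386000 × 0.5314 = 205100 km².
Ratio = 54920 / 205100 ≈ 0.268.

0.268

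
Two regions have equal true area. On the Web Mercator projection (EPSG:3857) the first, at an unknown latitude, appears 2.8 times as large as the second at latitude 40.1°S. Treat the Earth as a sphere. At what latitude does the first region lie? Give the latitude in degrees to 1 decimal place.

Mercator areal scale is sec²φ, so apparent-area ratio = sec²φ₁ / sec²φ₂ = cos²φ₂ / cos²φ₁.
cos²φ₂ / cos²φ₁ = 2.8  ⇒  cos φ₁ = cos 40.1° / √2.8 = 0.7649/1.673 = 0.4571.
φ₁ = arccos(0.4571) ≈ 62.8°.

62.8°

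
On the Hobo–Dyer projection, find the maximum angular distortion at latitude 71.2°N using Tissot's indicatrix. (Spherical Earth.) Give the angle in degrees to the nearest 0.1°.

Hobo–Dyer is a cylindrical equal-area projection with standard parallels at ±37.5°. For cylindrical equal-area with standard parallel φ₀, h = cos φ / cos φ₀ and k = cos φ₀ / cos φ, so h·k = 1.
At 71.2°: h = 0.4062, k = 2.462; principal scales a = 2.462, b = 0.4062.
sin(ω/2) = (a − b)/(a + b) = 2.056/2.868 = 0.7167, so ω = 2 arcsin(0.7167) ≈ 91.6°.

91.6°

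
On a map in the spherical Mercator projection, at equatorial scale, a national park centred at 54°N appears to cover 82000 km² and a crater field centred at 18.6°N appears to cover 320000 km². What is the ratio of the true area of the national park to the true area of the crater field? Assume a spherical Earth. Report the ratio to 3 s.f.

0.0986

Mercator's areal exaggeration is sec²φ; hence true area = (apparent area) · cos²φ.
True area of national park: 82000 × cos²(54°) = 82000 × 0.3455 = 28330 km².
True area of crater field: 320000 × cos²(18.6°) = 320000 × 0.8983 = 287400 km².
Ratio = 28330 / 287400 ≈ 0.0986.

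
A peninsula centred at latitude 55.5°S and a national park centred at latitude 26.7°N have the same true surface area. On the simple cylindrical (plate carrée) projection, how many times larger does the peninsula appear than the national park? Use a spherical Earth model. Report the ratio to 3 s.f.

In the plate carrée (x = Rλ, y = Rφ), meridians are true-scale (h = 1) and parallels are stretched by k = sec φ.
Areal scale at 55.5°: h·k = 1.000 × 1.766 = 1.766.
Areal scale at 26.7°: h·k = 1.000 × 1.119 = 1.119.
Ratio = 1.766/1.119 ≈ 1.58.

1.58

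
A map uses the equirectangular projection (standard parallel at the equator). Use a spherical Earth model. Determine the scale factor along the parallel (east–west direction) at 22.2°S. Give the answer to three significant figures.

1.08

Plate carrée maps x = Rλ, y = Rφ. The meridian scale is h = 1 and the parallel scale is k = 1/cos φ = sec φ.
k = 1/cos 22.2° = 1/0.9259 = 1.080.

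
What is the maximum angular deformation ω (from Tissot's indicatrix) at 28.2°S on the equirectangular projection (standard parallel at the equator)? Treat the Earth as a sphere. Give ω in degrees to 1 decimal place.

7.2°

In the plate carrée (x = Rλ, y = Rφ), meridians are true-scale (h = 1) and parallels are stretched by k = sec φ.
At 28.2°: h = 1.000, k = 1.135; principal scales a = 1.135, b = 1.000.
sin(ω/2) = (a − b)/(a + b) = 0.1347/2.135 = 0.06309, so ω = 2 arcsin(0.06309) ≈ 7.2°.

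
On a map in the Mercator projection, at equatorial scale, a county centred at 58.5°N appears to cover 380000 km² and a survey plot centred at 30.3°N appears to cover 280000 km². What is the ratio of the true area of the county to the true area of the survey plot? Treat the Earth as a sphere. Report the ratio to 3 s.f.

0.497

Since Mercator area scale is 1/cos²φ, the true area equals the apparent area multiplied by cos²φ.
True area of county: 380000 × cos²(58.5°) = 380000 × 0.2730 = 103700 km².
True area of survey plot: 280000 × cos²(30.3°) = 280000 × 0.7455 = 208700 km².
Ratio = 103700 / 208700 ≈ 0.497.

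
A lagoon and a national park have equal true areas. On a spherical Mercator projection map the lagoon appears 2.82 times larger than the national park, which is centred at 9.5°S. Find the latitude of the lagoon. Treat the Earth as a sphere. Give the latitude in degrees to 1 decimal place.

On Mercator, (apparent₁)/(apparent₂) = sec²φ₁ / sec²φ₂ when true areas are equal.
cos²φ₂ / cos²φ₁ = 2.82  ⇒  cos φ₁ = cos 9.5° / √2.82 = 0.9863/1.679 = 0.5873.
φ₁ = arccos(0.5873) ≈ 54.0°.

54.0°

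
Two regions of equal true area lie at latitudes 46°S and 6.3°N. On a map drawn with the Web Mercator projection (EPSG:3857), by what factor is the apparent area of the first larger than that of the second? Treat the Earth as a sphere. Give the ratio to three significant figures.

Mercator is conformal with k = sec φ, so areal scale = k² = sec²φ.
At 46°: sec²(46°) = 1/0.6947² = 2.072.
At 6.3°: sec²(6.3°) = 1/0.9940² = 1.012.
Ratio = 2.072/1.012 = cos²(6.3°)/cos²(46°) ≈ 2.05.

2.05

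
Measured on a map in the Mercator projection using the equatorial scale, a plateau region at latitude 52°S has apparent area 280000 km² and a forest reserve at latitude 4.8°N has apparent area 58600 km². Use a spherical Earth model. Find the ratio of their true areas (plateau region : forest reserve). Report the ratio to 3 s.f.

On Mercator the areal scale is sec²φ, so true area = apparent × cos²φ.
True area of plateau region: 280000 × cos²(52°) = 280000 × 0.3790 = 106100 km².
True area of forest reserve: 58600 × cos²(4.8°) = 58600 × 0.9930 = 58190 km².
Ratio = 106100 / 58190 ≈ 1.82.

1.82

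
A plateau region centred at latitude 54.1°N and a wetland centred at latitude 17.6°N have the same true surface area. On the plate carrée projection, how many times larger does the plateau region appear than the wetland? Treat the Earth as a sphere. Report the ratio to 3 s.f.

1.63

In the plate carrée (x = Rλ, y = Rφ), meridians are true-scale (h = 1) and parallels are stretched by k = sec φ.
Areal scale at 54.1°: h·k = 1.000 × 1.705 = 1.705.
Areal scale at 17.6°: h·k = 1.000 × 1.049 = 1.049.
Ratio = 1.705/1.049 ≈ 1.63.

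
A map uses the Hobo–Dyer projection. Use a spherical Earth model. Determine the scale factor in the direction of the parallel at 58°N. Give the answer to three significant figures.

The Hobo–Dyer projection is cylindrical equal-area with φ₀ = 37.5°. Cylindrical equal-area (φ₀ = 37.5°): h = cos φ / cos 37.5° along meridians, k = cos 37.5° / cos φ along parallels; h·k = 1.
k = cos 37.5° / cos 58° = 0.7934/0.5299 = 1.497.

1.50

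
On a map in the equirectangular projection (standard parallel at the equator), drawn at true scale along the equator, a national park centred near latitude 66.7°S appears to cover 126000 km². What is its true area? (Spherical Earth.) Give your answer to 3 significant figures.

49800 km²

In the plate carrée (x = Rλ, y = Rφ), meridians are true-scale (h = 1) and parallels are stretched by k = sec φ.
Areal scale = h·k = 1 × sec φ; at 66.7°, h = 1.000, k = 2.528, so h·k = 2.528.
True area = apparent / (areal scale) = 126000 / 2.528 ≈ 49800 km².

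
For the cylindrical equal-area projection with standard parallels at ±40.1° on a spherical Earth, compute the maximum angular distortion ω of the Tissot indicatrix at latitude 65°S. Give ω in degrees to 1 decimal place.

64.3°

A cylindrical equal-area projection with standard parallel φ₀ has meridian scale h = cos φ / cos φ₀ and parallel scale k = cos φ₀ / cos φ (so areas are preserved, h·k = 1).
At 65°: h = 0.5525, k = 1.810; principal scales a = 1.810, b = 0.5525.
sin(ω/2) = (a − b)/(a + b) = 1.257/2.362 = 0.5323, so ω = 2 arcsin(0.5323) ≈ 64.3°.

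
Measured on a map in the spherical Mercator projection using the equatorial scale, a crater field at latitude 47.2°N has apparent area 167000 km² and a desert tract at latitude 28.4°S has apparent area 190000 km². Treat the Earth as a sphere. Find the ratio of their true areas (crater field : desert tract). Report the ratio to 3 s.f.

Since Mercator area scale is 1/cos²φ, the true area equals the apparent area multiplied by cos²φ.
True area of crater field: 167000 × cos²(47.2°) = 167000 × 0.4616 = 77090 km².
True area of desert tract: 190000 × cos²(28.4°) = 190000 × 0.7738 = 147000 km².
Ratio = 77090 / 147000 ≈ 0.524.

0.524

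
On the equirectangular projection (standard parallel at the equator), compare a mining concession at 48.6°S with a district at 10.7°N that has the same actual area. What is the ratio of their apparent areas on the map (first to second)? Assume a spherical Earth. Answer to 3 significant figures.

1.49

Plate carrée maps x = Rλ, y = Rφ. The meridian scale is h = 1 and the parallel scale is k = 1/cos φ = sec φ.
Areal scale at 48.6°: h·k = 1.000 × 1.512 = 1.512.
Areal scale at 10.7°: h·k = 1.000 × 1.018 = 1.018.
Ratio = 1.512/1.018 ≈ 1.49.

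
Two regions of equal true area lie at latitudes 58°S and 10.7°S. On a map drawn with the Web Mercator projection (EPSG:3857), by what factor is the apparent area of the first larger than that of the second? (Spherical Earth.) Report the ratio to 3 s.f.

3.44

On Mercator, area is exaggerated by sec²φ = 1/cos²φ.
At 58°: sec²(58°) = 1/0.5299² = 3.561.
At 10.7°: sec²(10.7°) = 1/0.9826² = 1.036.
Ratio = 3.561/1.036 = cos²(10.7°)/cos²(58°) ≈ 3.44.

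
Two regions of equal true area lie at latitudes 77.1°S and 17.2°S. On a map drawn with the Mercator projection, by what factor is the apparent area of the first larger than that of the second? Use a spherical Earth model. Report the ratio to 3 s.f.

18.3

Mercator is conformal with k = sec φ, so areal scale = k² = sec²φ.
At 77.1°: sec²(77.1°) = 1/0.2233² = 20.06.
At 17.2°: sec²(17.2°) = 1/0.9553² = 1.096.
Ratio = 20.06/1.096 = cos²(17.2°)/cos²(77.1°) ≈ 18.3.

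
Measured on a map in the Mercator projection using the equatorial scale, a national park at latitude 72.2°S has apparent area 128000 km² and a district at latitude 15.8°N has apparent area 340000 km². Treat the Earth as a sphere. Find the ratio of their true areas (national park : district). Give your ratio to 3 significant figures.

0.0380

On Mercator the areal scale is sec²φ, so true area = apparent × cos²φ.
True area of national park: 128000 × cos²(72.2°) = 128000 × 0.09345 = 11960 km².
True area of district: 340000 × cos²(15.8°) = 340000 × 0.9259 = 314800 km².
Ratio = 11960 / 314800 ≈ 0.0380.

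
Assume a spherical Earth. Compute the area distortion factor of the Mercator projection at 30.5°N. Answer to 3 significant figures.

1.35

For Mercator, h = k = sec φ (a conformal cylindrical projection has a single point scale, 1/cos φ).
Areal scale = k² = sec²φ = 1/cos²(30.5°) = 1/0.8616² = 1.347.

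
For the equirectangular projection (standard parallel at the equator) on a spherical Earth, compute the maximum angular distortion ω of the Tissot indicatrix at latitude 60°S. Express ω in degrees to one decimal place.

38.9°

Plate carrée maps x = Rλ, y = Rφ. The meridian scale is h = 1 and the parallel scale is k = 1/cos φ = sec φ.
At 60°: h = 1.000, k = 2.000; principal scales a = 2.000, b = 1.000.
sin(ω/2) = (a − b)/(a + b) = 1.0000/3.000 = 0.3333, so ω = 2 arcsin(0.3333) ≈ 38.9°.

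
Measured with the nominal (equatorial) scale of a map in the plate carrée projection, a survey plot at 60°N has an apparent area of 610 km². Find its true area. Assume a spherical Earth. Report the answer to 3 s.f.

Plate carrée maps x = Rλ, y = Rφ. The meridian scale is h = 1 and the parallel scale is k = 1/cos φ = sec φ.
Areal scale = h·k = 1 × sec φ; at 60°, h = 1.000, k = 2.000, so h·k = 2.000.
True area = apparent / (areal scale) = 610 / 2.000 ≈ 305 km².

305 km²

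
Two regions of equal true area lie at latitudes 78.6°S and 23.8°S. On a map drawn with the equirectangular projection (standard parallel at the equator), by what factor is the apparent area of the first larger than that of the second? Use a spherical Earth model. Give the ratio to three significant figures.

For the equirectangular projection with φ₀ = 0 (plate carrée), h = 1 along meridians and k = sec φ along parallels.
Areal scale at 78.6°: h·k = 1.000 × 5.059 = 5.059.
Areal scale at 23.8°: h·k = 1.000 × 1.093 = 1.093.
Ratio = 5.059/1.093 ≈ 4.63.

4.63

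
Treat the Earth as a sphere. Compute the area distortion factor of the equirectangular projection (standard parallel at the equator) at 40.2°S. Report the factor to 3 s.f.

1.31

For the equirectangular projection with φ₀ = 0 (plate carrée), h = 1 along meridians and k = sec φ along parallels.
Areal scale = h·k = 1 × sec φ; at 40.2°, h = 1.000, k = 1.309, so h·k = 1.309.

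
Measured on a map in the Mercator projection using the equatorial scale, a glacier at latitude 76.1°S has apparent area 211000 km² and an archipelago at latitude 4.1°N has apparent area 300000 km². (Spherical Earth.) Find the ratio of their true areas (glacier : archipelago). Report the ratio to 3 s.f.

0.0408

On Mercator the areal scale is sec²φ, so true area = apparent × cos²φ.
True area of glacier: 211000 × cos²(76.1°) = 211000 × 0.05771 = 12180 km².
True area of archipelago: 300000 × cos²(4.1°) = 300000 × 0.9949 = 298500 km².
Ratio = 12180 / 298500 ≈ 0.0408.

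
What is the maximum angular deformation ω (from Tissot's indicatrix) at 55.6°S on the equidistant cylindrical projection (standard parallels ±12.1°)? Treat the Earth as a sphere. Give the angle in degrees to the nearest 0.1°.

With standard parallel φ₀ = 12.1°, the equirectangular projection gives x = Rλ cos φ₀, y = Rφ, so h = 1 and k = cos 12.1° / cos φ.
At 55.6°: h = 1.000, k = 1.731; principal scales a = 1.731, b = 1.000.
sin(ω/2) = (a − b)/(a + b) = 0.7307/2.731 = 0.2676, so ω = 2 arcsin(0.2676) ≈ 31.0°.

31.0°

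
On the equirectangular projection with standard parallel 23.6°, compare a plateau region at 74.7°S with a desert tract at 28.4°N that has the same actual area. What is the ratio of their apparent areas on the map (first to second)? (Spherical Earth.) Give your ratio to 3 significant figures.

3.33

With standard parallel φ₀ = 23.6°, the equirectangular projection gives x = Rλ cos φ₀, y = Rφ, so h = 1 and k = cos 23.6° / cos φ.
Areal scale at 74.7°: h·k = 1.000 × 3.473 = 3.473.
Areal scale at 28.4°: h·k = 1.000 × 1.042 = 1.042.
Ratio = 3.473/1.042 ≈ 3.33.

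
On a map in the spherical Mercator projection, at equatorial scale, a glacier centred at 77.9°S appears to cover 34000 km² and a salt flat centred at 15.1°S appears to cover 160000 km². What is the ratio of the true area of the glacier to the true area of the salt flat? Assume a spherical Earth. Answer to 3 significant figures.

0.0100

On Mercator the areal scale is sec²φ, so true area = apparent × cos²φ.
True area of glacier: 34000 × cos²(77.9°) = 34000 × 0.04394 = 1494 km².
True area of salt flat: 160000 × cos²(15.1°) = 160000 × 0.9321 = 149100 km².
Ratio = 1494 / 149100 ≈ 0.0100.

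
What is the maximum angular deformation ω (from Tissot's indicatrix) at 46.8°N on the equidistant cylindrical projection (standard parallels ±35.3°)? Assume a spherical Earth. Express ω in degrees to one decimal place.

10.1°

The equidistant cylindrical projection with φ₀ = 35.3° has h = 1 (meridians true) and k = cos φ₀ / cos φ along parallels.
At 46.8°: h = 1.000, k = 1.192; principal scales a = 1.192, b = 1.000.
sin(ω/2) = (a − b)/(a + b) = 0.1922/2.192 = 0.08769, so ω = 2 arcsin(0.08769) ≈ 10.1°.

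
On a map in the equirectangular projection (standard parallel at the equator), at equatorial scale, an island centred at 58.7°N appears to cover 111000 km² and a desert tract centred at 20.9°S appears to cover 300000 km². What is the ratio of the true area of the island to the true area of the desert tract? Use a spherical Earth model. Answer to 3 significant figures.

Plate carrée has h = 1 and k = sec φ, giving areal scale sec φ; true area = (apparent area) · cos φ.
True area of island: 111000 × cos(58.7°) = 111000 × 0.5195 = 57670 km².
True area of desert tract: 300000 × cos(20.9°) = 300000 × 0.9342 = 280300 km².
Ratio = 57670 / 280300 ≈ 0.206.

0.206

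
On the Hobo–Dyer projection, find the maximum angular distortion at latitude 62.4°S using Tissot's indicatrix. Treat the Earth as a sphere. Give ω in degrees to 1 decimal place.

Hobo–Dyer is a cylindrical equal-area projection with standard parallels at ±37.5°. A cylindrical equal-area projection with standard parallel φ₀ has meridian scale h = cos φ / cos φ₀ and parallel scale k = cos φ₀ / cos φ (so areas are preserved, h·k = 1).
At 62.4°: h = 0.5840, k = 1.712; principal scales a = 1.712, b = 0.5840.
sin(ω/2) = (a − b)/(a + b) = 1.128/2.296 = 0.4914, so ω = 2 arcsin(0.4914) ≈ 58.9°.

58.9°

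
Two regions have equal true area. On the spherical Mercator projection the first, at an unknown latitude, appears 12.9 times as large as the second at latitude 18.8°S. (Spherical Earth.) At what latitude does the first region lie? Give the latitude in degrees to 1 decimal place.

74.7°

For equal true areas on Mercator, apparent areas scale as sec²φ, so the ratio is cos²φ₂ / cos²φ₁.
cos²φ₂ / cos²φ₁ = 12.9  ⇒  cos φ₁ = cos 18.8° / √12.9 = 0.9466/3.592 = 0.2636.
φ₁ = arccos(0.2636) ≈ 74.7°.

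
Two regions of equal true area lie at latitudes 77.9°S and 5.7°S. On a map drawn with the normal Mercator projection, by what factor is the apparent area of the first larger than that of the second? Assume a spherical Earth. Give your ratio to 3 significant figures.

Mercator areal scale is sec²φ.
At 77.9°: sec²(77.9°) = 1/0.2096² = 22.76.
At 5.7°: sec²(5.7°) = 1/0.9951² = 1.010.
Ratio = 22.76/1.010 = cos²(5.7°)/cos²(77.9°) ≈ 22.5.

22.5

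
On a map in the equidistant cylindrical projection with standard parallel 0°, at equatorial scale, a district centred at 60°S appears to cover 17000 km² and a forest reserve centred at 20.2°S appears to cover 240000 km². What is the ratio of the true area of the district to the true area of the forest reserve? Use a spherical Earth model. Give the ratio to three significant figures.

0.0377

Plate carrée has h = 1 and k = sec φ, giving areal scale sec φ; true area = (apparent area) · cos φ.
True area of district: 17000 × cos(60°) = 17000 × 0.5000 = 8500 km².
True area of forest reserve: 240000 × cos(20.2°) = 240000 × 0.9385 = 225200 km².
Ratio = 8500 / 225200 ≈ 0.0377.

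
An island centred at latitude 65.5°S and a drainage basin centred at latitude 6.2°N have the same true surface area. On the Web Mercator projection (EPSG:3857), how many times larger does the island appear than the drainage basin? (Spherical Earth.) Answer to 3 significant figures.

5.75

On Mercator, area is exaggerated by sec²φ = 1/cos²φ.
At 65.5°: sec²(65.5°) = 1/0.4147² = 5.815.
At 6.2°: sec²(6.2°) = 1/0.9942² = 1.012.
Ratio = 5.815/1.012 = cos²(6.2°)/cos²(65.5°) ≈ 5.75.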